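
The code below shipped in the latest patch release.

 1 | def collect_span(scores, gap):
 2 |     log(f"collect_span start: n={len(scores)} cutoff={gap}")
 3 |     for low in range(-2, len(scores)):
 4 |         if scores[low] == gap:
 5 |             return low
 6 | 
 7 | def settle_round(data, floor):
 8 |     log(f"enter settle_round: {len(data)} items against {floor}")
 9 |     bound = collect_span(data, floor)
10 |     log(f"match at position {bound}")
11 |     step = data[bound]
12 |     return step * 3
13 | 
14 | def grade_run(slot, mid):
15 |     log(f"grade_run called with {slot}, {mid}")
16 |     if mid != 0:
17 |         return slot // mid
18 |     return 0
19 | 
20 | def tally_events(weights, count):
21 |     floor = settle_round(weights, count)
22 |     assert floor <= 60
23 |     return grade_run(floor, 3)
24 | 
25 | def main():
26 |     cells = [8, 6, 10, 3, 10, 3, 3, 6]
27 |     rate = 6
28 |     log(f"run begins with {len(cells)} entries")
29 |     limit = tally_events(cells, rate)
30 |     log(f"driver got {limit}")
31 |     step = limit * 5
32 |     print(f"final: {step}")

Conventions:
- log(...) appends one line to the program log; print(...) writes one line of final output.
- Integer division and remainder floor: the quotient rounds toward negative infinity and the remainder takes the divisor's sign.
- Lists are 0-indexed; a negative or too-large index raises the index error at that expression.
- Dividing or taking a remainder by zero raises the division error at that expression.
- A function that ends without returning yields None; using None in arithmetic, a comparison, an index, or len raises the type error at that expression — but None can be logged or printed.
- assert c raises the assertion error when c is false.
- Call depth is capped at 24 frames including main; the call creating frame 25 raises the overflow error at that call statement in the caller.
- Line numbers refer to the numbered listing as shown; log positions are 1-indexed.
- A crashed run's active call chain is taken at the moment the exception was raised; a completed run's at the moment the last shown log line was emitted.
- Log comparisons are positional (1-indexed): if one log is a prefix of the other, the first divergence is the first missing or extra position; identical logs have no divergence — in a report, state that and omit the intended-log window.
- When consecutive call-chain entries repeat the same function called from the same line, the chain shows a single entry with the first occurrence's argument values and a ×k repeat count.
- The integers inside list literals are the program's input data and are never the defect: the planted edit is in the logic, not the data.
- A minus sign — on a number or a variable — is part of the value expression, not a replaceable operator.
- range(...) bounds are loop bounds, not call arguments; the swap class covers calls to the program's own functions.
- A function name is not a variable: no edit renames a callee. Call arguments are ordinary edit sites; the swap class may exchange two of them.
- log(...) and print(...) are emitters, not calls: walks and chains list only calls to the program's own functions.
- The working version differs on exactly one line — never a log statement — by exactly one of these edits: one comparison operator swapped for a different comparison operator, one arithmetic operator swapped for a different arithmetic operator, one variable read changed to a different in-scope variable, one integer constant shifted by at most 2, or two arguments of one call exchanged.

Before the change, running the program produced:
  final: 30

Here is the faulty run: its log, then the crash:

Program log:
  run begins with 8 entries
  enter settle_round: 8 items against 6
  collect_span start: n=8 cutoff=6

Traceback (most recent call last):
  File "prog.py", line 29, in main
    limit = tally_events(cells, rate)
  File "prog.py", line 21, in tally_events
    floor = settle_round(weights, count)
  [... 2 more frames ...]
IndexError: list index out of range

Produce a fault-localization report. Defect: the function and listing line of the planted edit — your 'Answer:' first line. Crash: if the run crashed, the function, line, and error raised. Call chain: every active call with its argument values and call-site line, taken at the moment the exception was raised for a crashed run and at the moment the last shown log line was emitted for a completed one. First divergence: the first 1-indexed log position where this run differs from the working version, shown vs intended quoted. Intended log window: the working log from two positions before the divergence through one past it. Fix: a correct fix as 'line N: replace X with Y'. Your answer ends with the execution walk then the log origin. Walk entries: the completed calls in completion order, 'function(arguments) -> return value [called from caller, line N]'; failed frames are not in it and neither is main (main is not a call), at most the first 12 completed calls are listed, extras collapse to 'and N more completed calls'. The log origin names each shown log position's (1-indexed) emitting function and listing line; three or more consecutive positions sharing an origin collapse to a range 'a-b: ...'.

Answer: the defect is in collect_span at line 3.
Key fact: The shown log is a 3-line prefix of the intended one, whose next entry is 'match at position 1'.
Crash: collect_span, line 4, IndexError.
Call chain: main -> tally_events([8, 6, 10, 3, 10, 3, 3, 6], 6) (called at line 29) -> settle_round([8, 6, 10, 3, 10, 3, 3, 6], 6) (called at line 21) -> collect_span([8, 6, 10, 3, 10, 3, 3, 6], 6) (called at line 9).
First divergence: position 4 — the faulty run's log ends after 3 lines; the working version continues with 'match at position 1'.
Intended log window:
  2: enter settle_round: 8 items against 6
  3: collect_span start: n=8 cutoff=6
  4: match at position 1
  5: grade_run called with 18, 3
Execution walk:
  (no call completed)
Log line origins:
  1: emitted by main (line 28)
  2: emitted by settle_round (line 8)
  3: emitted by collect_span (line 2)
A correct fix: line 3: replace `-2` with `0`.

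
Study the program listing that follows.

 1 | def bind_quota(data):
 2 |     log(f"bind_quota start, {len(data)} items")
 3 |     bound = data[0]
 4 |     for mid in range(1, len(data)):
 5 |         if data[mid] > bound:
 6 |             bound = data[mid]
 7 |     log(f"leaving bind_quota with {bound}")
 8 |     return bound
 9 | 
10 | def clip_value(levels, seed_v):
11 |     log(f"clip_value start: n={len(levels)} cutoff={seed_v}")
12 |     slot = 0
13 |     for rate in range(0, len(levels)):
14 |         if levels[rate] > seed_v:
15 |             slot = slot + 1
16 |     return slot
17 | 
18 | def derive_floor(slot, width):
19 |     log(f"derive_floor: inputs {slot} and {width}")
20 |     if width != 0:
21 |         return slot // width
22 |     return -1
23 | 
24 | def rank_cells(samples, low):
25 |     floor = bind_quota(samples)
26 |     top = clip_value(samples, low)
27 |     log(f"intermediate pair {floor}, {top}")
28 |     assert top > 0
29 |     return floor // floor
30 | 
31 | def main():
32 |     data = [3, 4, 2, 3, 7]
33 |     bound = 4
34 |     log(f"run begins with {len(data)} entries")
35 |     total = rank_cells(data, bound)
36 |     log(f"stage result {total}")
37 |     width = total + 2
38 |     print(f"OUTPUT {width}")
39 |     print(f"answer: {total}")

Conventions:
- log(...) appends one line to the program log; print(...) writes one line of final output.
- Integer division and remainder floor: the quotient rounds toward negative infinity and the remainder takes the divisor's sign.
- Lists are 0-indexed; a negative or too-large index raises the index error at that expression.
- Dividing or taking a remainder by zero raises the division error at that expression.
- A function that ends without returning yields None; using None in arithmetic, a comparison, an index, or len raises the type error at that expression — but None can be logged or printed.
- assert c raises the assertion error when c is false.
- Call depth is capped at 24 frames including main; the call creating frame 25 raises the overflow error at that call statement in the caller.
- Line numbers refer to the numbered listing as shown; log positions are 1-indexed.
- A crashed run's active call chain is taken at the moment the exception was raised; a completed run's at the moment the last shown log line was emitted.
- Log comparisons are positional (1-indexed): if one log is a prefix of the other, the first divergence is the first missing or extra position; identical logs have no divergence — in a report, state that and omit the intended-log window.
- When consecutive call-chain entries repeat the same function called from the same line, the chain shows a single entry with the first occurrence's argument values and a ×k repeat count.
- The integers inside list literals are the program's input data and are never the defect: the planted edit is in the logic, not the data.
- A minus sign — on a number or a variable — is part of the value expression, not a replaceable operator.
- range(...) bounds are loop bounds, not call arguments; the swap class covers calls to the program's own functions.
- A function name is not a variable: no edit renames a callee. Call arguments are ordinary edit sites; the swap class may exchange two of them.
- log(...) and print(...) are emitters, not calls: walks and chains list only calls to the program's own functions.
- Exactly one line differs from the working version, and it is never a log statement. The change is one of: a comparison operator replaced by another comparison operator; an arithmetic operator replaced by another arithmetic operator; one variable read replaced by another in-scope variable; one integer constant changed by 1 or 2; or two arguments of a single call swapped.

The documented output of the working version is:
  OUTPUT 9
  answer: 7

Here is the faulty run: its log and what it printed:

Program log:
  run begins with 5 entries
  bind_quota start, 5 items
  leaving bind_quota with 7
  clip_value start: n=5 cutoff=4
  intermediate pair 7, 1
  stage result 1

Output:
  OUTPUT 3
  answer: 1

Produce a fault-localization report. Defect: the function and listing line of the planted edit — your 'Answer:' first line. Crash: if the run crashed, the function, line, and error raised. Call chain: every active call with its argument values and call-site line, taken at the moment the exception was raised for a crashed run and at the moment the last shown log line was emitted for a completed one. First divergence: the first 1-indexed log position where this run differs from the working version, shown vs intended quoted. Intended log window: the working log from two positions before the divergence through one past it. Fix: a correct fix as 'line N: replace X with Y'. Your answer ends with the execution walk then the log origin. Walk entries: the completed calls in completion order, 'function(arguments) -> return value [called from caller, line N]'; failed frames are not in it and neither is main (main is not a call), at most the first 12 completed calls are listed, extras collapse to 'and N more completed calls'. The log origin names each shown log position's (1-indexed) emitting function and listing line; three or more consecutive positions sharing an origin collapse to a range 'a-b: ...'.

Answer: the defect is in rank_cells at line 29.
Key fact: The earliest visible damage is log position 6 — 'stage result 1' rather than the intended 'stage result 7'.
Call chain: main.
First divergence: at position 6 the run shows 'stage result 1' where the working version logs 'stage result 7'.
Intended log window:
  4: clip_value start: n=5 cutoff=4
  5: intermediate pair 7, 1
  6: stage result 7
Execution walk:
  bind_quota([3, 4, 2, 3, 7]) -> 7  [called from rank_cells, line 25]
  clip_value([3, 4, 2, 3, 7], 4) -> 1  [called from rank_cells, line 26]
  rank_cells([3, 4, 2, 3, 7], 4) -> 1  [called from main, line 35]
Log line origins:
  1: emitted by main (line 34)
  2: emitted by bind_quota (line 2)
  3: emitted by bind_quota (line 7)
  4: emitted by clip_value (line 11)
  5: emitted by rank_cells (line 27)
  6: emitted by main (line 36)
A correct fix: line 29: replace `floor // floor` with `floor // top`.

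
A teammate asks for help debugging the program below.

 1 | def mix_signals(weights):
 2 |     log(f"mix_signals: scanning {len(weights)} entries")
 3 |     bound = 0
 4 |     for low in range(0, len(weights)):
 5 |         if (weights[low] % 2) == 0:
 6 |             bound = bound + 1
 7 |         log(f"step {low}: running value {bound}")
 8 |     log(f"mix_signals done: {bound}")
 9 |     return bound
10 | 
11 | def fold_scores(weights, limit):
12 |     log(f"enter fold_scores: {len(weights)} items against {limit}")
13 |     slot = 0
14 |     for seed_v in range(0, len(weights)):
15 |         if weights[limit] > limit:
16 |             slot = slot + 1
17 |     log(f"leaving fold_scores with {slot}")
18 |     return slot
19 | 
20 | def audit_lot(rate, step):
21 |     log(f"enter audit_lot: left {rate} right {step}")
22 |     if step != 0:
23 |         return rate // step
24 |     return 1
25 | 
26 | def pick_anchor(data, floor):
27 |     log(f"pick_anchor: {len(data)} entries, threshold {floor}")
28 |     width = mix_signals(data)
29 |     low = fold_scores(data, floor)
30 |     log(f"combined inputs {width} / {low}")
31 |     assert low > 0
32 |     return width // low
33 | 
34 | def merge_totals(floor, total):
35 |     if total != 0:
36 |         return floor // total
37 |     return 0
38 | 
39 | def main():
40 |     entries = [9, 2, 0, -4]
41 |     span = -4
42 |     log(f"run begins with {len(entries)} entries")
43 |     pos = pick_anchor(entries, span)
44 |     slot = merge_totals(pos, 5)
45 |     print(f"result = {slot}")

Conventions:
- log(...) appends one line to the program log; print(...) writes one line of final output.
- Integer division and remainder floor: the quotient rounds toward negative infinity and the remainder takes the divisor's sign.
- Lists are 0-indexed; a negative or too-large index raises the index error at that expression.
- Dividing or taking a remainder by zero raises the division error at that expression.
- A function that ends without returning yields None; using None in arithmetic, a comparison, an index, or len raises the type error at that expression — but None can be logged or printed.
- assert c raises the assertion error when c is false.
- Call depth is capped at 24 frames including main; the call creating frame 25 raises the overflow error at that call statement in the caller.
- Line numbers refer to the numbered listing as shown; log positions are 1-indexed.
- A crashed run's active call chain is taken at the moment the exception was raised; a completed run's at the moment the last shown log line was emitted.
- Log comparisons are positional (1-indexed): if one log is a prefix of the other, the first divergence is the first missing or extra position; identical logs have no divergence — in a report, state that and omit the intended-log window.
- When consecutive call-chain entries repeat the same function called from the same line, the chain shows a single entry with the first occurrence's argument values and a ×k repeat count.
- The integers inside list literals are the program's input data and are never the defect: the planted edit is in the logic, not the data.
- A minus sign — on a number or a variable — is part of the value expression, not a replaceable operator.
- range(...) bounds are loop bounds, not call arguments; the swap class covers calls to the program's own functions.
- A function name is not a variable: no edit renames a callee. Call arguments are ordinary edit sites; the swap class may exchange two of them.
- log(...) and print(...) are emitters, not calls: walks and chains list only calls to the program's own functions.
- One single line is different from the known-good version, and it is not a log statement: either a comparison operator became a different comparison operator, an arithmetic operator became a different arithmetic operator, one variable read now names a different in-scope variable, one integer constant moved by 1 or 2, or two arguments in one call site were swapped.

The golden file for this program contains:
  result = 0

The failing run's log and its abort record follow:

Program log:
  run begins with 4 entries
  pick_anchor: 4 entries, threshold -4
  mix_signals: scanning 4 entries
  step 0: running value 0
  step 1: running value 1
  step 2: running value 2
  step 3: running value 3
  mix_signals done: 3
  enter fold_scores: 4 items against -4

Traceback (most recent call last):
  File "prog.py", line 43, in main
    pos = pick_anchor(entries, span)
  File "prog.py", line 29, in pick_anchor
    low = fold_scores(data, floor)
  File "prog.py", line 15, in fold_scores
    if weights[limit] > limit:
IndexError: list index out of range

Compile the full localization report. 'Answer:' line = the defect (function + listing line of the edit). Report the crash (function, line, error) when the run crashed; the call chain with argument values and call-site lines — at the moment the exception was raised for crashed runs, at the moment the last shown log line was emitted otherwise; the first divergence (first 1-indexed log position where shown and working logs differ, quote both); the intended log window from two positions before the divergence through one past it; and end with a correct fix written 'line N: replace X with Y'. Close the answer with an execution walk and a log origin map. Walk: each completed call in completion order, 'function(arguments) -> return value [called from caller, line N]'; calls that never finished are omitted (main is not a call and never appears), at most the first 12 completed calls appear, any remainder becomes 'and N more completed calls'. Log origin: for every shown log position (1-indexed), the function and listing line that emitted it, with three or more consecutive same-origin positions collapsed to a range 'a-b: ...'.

Answer: the defect is in fold_scores at line 15.
Key observation: Only 9 log lines were emitted before the run died; the intended continuation was 'leaving fold_scores with 3'.
Crash: fold_scores, line 15, IndexError.
Call chain: main -> pick_anchor([9, 2, 0, -4], -4) (called at line 43) -> fold_scores([9, 2, 0, -4], -4) (called at line 29).
First divergence: position 10; the shown log stops at 9 lines while the working version next logs 'leaving fold_scores with 3'.
Intended log window:
  8: mix_signals done: 3
  9: enter fold_scores: 4 items against -4
  10: leaving fold_scores with 3
  11: combined inputs 3 / 3
Execution walk:
  mix_signals([9, 2, 0, -4]) -> 3  [called from pick_anchor, line 28]
Log origins:
  1: from main, line 42
  2: from pick_anchor, line 27
  3: from mix_signals, line 2
  4-7: from mix_signals, line 7
  8: from mix_signals, line 8
  9: from fold_scores, line 12
A correct fix: line 15: replace `weights[limit]` with `weights[seed_v]`.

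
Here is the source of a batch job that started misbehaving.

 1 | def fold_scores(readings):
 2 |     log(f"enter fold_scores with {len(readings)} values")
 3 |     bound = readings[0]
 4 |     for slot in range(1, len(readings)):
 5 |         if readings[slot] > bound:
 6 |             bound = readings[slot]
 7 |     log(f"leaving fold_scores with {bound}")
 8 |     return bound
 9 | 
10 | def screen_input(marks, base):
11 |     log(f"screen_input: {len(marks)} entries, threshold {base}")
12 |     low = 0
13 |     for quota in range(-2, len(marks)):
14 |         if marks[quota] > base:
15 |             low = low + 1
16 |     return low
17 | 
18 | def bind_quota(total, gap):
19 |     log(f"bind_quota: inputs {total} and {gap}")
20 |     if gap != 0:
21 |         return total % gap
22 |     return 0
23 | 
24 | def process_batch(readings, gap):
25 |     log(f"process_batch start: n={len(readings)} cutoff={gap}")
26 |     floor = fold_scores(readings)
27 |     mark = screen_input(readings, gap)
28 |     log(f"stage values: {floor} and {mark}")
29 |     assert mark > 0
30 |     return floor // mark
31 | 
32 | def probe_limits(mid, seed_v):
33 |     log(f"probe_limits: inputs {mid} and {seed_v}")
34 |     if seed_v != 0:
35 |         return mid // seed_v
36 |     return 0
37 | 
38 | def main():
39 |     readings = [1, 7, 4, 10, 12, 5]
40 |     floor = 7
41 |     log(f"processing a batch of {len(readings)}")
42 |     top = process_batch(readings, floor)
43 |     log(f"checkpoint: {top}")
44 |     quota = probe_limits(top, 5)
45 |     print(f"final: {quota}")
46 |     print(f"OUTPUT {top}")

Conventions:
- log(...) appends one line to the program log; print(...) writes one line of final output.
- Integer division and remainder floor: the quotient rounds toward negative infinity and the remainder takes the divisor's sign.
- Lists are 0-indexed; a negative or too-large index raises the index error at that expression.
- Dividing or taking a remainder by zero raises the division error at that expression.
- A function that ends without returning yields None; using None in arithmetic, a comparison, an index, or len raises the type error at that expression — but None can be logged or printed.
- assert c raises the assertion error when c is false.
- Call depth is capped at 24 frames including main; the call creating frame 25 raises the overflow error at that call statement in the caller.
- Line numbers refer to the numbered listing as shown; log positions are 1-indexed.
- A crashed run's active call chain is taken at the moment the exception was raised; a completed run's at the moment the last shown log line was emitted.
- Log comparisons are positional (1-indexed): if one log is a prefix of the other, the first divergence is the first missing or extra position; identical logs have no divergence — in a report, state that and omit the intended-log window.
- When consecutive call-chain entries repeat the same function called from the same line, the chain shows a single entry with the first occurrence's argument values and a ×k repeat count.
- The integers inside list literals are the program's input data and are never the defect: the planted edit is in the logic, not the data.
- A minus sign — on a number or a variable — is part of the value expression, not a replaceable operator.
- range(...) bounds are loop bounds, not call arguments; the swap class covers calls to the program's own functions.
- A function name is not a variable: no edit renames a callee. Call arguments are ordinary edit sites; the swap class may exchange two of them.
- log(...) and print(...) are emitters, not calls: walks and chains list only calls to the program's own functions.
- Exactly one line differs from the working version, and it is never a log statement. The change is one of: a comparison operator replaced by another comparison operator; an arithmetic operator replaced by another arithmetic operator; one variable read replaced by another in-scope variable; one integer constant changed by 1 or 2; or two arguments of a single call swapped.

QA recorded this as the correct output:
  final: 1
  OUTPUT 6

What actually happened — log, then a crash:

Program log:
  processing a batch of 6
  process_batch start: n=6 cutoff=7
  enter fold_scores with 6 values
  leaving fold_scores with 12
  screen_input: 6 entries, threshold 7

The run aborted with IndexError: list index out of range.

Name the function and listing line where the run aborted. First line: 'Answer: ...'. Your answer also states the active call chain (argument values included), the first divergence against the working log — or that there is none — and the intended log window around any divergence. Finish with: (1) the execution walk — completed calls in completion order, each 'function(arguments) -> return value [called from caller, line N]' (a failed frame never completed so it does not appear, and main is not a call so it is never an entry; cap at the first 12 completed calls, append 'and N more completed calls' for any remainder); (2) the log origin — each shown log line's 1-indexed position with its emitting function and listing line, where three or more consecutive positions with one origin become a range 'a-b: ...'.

Answer: the error was raised in screen_input, line 14.
The tell: A complete run would log 'stage values: 12 and 2' next, but this one stopped at 5 lines.
Call chain: main -> process_batch([1, 7, 4, 10, 12, 5], 7) (called at line 42) -> screen_input([1, 7, 4, 10, 12, 5], 7) (called at line 27).
First divergence: position 6 (shown log ended at 5 lines; the working version continues: 'stage values: 12 and 2').
Intended log window:
  4: leaving fold_scores with 12
  5: screen_input: 6 entries, threshold 7
  6: stage values: 12 and 2
  7: checkpoint: 6
Execution walk:
  fold_scores([1, 7, 4, 10, 12, 5]) -> 12  [called from process_batch, line 26]
Log origin:
  1: from main, line 41
  2: from process_batch, line 25
  3: from fold_scores, line 2
  4: from fold_scores, line 7
  5: from screen_input, line 11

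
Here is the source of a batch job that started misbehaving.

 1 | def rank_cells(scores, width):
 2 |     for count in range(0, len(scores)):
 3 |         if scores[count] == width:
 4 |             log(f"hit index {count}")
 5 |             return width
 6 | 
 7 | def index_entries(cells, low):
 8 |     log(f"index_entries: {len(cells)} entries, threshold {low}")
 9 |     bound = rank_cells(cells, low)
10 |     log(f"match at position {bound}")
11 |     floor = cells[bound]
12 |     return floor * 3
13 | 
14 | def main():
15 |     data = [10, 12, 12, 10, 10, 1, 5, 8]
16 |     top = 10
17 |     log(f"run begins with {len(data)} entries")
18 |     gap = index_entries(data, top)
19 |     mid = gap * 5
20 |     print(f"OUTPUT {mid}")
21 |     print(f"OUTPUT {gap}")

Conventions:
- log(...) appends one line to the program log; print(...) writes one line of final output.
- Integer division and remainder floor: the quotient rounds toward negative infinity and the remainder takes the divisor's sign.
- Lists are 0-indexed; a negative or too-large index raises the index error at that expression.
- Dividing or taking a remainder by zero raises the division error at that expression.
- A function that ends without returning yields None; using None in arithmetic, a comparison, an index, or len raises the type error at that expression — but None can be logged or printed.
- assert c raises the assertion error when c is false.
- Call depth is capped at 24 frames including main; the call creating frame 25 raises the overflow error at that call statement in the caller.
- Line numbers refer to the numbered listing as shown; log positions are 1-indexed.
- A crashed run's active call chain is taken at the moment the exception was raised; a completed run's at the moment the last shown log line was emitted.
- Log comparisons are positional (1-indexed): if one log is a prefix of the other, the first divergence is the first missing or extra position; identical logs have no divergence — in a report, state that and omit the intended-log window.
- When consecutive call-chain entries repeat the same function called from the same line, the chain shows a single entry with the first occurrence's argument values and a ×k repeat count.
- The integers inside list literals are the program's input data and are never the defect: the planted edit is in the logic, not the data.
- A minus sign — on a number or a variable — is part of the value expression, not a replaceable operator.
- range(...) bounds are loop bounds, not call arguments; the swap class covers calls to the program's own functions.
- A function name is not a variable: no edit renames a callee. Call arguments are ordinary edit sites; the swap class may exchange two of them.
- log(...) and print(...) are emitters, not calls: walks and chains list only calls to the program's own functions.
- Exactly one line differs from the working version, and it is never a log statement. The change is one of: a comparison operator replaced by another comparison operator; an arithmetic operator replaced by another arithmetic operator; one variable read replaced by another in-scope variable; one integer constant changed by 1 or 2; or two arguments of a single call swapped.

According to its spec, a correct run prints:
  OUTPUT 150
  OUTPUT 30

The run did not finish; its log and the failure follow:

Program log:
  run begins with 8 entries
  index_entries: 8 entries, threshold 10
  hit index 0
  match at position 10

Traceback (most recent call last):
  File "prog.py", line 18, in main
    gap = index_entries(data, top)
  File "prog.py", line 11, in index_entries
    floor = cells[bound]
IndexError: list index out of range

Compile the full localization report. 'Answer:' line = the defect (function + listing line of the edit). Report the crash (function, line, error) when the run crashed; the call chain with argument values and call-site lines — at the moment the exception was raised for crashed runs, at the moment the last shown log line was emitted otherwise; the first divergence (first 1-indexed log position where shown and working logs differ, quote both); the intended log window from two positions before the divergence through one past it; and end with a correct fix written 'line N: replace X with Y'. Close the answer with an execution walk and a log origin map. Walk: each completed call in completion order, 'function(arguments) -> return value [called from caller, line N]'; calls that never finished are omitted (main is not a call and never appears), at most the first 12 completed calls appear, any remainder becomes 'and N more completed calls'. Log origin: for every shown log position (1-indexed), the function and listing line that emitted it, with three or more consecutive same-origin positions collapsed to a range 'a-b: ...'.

Answer: the defect is in rank_cells at line 5.
Core observation: Everything matches until log position 4, which reads 'match at position 10' in place of 'match at position 0'.
Crash: index_entries, line 11, IndexError.
Call chain: main -> index_entries([10, 12, 12, 10, 10, 1, 5, 8], 10) (called at line 18).
First divergence: at position 4 the run shows 'match at position 10' where the working version logs 'match at position 0'.
Intended log window:
  2: index_entries: 8 entries, threshold 10
  3: hit index 0
  4: match at position 0
Execution walk:
  rank_cells([10, 12, 12, 10, 10, 1, 5, 8], 10) -> 10  [called from index_entries, line 9]
Log origin:
  1: logged in main at line 17
  2: logged in index_entries at line 8
  3: logged in rank_cells at line 4
  4: logged in index_entries at line 10
A correct fix: line 5: replace `width` with `count`.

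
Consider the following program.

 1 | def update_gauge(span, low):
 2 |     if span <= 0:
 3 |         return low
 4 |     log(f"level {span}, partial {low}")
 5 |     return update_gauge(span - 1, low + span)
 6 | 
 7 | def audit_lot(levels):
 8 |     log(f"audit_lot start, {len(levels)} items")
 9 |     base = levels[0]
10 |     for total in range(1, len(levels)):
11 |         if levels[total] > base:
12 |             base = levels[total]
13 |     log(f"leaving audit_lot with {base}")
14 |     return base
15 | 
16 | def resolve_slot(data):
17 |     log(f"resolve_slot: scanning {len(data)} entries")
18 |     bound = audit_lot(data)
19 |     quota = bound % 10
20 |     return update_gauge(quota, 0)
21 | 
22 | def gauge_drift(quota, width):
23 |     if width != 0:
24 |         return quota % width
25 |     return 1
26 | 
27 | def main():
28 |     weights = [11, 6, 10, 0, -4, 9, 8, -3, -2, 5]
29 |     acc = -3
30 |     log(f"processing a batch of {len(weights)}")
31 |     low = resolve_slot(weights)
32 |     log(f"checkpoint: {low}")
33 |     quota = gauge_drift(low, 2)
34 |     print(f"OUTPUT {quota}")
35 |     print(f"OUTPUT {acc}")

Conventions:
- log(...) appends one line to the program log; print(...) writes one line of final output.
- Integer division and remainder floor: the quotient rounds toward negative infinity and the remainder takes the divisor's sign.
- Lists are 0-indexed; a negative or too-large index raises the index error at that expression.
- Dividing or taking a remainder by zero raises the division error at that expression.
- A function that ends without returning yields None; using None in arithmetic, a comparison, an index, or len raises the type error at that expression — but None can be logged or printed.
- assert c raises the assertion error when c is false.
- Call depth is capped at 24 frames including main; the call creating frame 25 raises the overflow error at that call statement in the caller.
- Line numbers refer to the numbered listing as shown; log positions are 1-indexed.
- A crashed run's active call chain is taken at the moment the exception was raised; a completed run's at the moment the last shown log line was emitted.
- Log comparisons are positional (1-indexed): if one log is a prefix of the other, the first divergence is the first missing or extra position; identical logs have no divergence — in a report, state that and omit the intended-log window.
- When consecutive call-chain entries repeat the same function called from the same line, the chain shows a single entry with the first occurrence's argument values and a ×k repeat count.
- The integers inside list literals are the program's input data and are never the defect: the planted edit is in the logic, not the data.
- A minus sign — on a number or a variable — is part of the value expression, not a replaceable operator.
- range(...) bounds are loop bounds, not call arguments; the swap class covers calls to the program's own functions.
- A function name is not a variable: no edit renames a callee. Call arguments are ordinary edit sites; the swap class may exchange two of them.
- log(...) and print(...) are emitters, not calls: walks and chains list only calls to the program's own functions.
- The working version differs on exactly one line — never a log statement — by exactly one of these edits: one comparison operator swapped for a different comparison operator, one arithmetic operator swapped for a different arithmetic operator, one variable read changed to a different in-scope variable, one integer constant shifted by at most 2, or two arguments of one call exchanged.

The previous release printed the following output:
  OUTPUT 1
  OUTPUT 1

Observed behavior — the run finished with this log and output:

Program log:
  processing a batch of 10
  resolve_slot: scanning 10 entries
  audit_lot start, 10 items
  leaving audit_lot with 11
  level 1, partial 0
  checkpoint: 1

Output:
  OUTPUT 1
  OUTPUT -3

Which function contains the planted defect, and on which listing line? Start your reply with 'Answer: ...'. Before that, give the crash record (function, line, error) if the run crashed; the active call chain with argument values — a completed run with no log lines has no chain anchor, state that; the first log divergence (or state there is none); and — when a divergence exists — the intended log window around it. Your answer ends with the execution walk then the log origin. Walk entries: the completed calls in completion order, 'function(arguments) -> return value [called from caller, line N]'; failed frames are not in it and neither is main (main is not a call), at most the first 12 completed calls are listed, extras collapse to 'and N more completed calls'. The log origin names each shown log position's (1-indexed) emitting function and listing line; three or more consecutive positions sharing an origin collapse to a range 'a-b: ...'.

Answer: the defect is in main at line 35.
Key fact: Nothing in the log betrays the bug — only the output does.
Call chain: main.
First divergence: none; the two logs match at every position.
Execution walk:
  audit_lot([11, 6, 10, 0, -4, 9, 8, -3, -2, 5]) -> 11  [called from resolve_slot, line 18]
  update_gauge(0, 1) -> 1  [called from update_gauge, line 5]
  update_gauge(1, 0) -> 1  [called from resolve_slot, line 20]
  resolve_slot([11, 6, 10, 0, -4, 9, 8, -3, -2, 5]) -> 1  [called from main, line 31]
  gauge_drift(1, 2) -> 1  [called from main, line 33]
Log origin:
  1: from main, line 30
  2: from resolve_slot, line 17
  3: from audit_lot, line 8
  4: from audit_lot, line 13
  5: from update_gauge, line 4
  6: from main, line 32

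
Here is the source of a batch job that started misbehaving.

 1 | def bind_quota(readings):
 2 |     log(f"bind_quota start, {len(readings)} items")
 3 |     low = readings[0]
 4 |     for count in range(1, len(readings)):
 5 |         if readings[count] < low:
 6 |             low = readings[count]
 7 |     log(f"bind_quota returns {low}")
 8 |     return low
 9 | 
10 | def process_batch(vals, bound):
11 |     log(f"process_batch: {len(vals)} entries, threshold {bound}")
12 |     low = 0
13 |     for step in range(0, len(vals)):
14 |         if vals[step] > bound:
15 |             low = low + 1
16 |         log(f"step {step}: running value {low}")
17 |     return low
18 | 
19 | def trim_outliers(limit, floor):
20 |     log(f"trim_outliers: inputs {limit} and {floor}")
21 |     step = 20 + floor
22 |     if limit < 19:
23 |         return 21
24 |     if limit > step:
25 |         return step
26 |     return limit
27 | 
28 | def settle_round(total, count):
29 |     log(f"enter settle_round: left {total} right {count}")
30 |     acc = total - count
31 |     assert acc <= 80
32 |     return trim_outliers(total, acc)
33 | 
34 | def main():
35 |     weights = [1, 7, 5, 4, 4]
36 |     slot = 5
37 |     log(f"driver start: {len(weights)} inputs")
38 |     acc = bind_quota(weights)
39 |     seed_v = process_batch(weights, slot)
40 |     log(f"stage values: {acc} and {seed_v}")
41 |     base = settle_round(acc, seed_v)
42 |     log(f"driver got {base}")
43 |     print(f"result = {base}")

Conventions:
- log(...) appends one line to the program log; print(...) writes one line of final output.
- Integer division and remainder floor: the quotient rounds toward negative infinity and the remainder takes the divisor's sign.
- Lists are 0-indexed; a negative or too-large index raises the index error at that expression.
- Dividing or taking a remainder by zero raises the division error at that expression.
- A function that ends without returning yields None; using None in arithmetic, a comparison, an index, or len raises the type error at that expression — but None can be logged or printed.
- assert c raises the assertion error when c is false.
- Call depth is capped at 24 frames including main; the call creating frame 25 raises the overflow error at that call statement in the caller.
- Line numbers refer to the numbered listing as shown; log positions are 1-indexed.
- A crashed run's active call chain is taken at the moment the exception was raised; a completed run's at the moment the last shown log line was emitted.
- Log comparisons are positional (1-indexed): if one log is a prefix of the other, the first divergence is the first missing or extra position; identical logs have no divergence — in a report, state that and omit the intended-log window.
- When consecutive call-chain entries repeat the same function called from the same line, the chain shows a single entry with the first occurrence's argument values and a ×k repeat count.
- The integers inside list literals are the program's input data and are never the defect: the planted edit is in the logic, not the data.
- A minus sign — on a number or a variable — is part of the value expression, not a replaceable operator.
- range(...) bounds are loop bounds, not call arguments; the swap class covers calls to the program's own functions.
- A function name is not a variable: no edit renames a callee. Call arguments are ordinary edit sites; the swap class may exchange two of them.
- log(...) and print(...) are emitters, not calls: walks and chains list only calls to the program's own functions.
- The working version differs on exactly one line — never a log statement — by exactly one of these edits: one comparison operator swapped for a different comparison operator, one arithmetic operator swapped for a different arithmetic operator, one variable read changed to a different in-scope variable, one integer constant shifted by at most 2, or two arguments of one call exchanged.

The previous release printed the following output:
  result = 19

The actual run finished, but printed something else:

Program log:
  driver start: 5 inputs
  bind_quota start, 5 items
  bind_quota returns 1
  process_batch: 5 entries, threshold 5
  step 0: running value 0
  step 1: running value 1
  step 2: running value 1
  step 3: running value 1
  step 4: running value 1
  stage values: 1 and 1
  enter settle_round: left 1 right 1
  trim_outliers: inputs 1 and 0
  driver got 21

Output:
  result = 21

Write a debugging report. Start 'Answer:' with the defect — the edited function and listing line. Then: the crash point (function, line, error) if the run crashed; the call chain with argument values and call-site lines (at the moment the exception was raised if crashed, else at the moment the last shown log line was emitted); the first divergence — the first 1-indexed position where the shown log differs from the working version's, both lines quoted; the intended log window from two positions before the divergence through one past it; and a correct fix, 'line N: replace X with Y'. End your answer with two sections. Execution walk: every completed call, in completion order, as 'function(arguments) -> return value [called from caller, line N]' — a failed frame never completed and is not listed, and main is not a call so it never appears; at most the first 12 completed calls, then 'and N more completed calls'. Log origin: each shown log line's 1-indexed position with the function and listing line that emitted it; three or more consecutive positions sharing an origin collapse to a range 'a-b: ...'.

Answer: the defect is in trim_outliers at line 23.
Key fact: Log line 13 is where behavior first shows: 'driver got 21' appears instead of 'driver got 19'.
Call chain: main.
First divergence: at position 13 the run shows 'driver got 21' where the working version logs 'driver got 19'.
Intended log window:
  11: enter settle_round: left 1 right 1
  12: trim_outliers: inputs 1 and 0
  13: driver got 19
Execution walk:
  bind_quota([1, 7, 5, 4, 4]) -> 1  [called from main, line 38]
  process_batch([1, 7, 5, 4, 4], 5) -> 1  [called from main, line 39]
  trim_outliers(1, 0) -> 21  [called from settle_round, line 32]
  settle_round(1, 1) -> 21  [called from main, line 41]
Origin of each log line:
  1: logged in main at line 37
  2: logged in bind_quota at line 2
  3: logged in bind_quota at line 7
  4: logged in process_batch at line 11
  5-9: logged in process_batch at line 16
  10: logged in main at line 40
  11: logged in settle_round at line 29
  12: logged in trim_outliers at line 20
  13: logged in main at line 42
A correct fix: line 23: replace `21` with `19`.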